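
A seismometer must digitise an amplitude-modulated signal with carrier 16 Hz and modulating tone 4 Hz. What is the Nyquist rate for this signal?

40 Hz

AM sidebands sit at fc ± fm = 12 Hz and 20 Hz.
Highest-frequency component: 20 Hz.
Nyquist rate = 2 × 20 Hz = 40 Hz.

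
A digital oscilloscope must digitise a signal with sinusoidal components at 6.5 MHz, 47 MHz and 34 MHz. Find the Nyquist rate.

94 MHz

Highest-frequency component: 47 MHz.
Nyquist rate = 2 × 47 MHz = 94 MHz.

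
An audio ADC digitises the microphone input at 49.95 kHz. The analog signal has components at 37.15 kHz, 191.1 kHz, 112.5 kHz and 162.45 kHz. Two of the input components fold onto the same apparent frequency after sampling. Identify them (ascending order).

112.5 kHz, 162.45 kHz

fs/2 = 24.975 kHz.
37.15 kHz > fs/2 = 24.975 kHz, folds to fs − 37.15 kHz = 12.8 kHz.
191.1 kHz mod fs = 41.25 kHz.
41.25 kHz > fs/2 = 24.975 kHz, folds to fs − 41.25 kHz = 8.7 kHz.
112.5 kHz mod fs = 12.6 kHz.
12.6 kHz ≤ fs/2 = 24.975 kHz, appears at 12.6 kHz.
162.45 kHz mod fs = 12.6 kHz.
12.6 kHz ≤ fs/2 = 24.975 kHz, appears at 12.6 kHz.
112.5 kHz and 162.45 kHz both map to 12.6 kHz.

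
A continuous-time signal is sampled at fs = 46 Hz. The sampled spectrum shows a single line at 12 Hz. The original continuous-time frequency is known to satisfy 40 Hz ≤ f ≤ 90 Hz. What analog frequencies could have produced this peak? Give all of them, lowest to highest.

Frequencies that alias to 12 Hz are k·fs ± 12 Hz for integer k ≥ 0.
k=0: 12 Hz.
k=1: 34 Hz, 58 Hz.
k=2: 80 Hz, 104 Hz.
k=3: 126 Hz, 150 Hz.
Within [40 Hz, 90 Hz]: 58 Hz, 80 Hz.

58 Hz, 80 Hz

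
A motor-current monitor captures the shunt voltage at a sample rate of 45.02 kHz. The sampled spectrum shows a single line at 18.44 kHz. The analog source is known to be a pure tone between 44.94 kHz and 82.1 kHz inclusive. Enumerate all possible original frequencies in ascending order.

Frequencies that alias to 18.44 kHz are k·fs ± 18.44 kHz for integer k ≥ 0.
k=0: 18.44 kHz.
k=1: 26.58 kHz, 63.46 kHz.
k=2: 71.6 kHz, 108.48 kHz.
k=3: 116.62 kHz, 153.5 kHz.
Within [44.94 kHz, 82.1 kHz]: 63.46 kHz, 71.6 kHz.

63.46 kHz, 71.6 kHz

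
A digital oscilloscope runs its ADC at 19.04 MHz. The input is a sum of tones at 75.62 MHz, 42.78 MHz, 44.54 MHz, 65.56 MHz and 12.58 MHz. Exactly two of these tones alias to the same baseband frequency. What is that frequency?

6.46 MHz

fs/2 = 9.52 MHz.
75.62 MHz mod fs = 18.5 MHz.
18.5 MHz > fs/2 = 9.52 MHz, folds to fs − 18.5 MHz = 0.54 MHz.
42.78 MHz mod fs = 4.7 MHz.
4.7 MHz ≤ fs/2 = 9.52 MHz, appears at 4.7 MHz.
44.54 MHz mod fs = 6.46 MHz.
6.46 MHz ≤ fs/2 = 9.52 MHz, appears at 6.46 MHz.
65.56 MHz mod fs = 8.44 MHz.
8.44 MHz ≤ fs/2 = 9.52 MHz, appears at 8.44 MHz.
12.58 MHz > fs/2 = 9.52 MHz, folds to fs − 12.58 MHz = 6.46 MHz.
12.58 MHz and 44.54 MHz both map to 6.46 MHz.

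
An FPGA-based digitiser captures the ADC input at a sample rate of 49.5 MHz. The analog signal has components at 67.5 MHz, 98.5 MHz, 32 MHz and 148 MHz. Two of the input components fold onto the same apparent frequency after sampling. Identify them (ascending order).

fs/2 = 24.75 MHz.
67.5 MHz mod fs = 18 MHz.
18 MHz ≤ fs/2 = 24.75 MHz, appears at 18 MHz.
98.5 MHz mod fs = 49 MHz.
49 MHz > fs/2 = 24.75 MHz, folds to fs − 49 MHz = 0.5 MHz.
32 MHz > fs/2 = 24.75 MHz, folds to fs − 32 MHz = 17.5 MHz.
148 MHz mod fs = 49 MHz.
49 MHz > fs/2 = 24.75 MHz, folds to fs − 49 MHz = 0.5 MHz.
98.5 MHz and 148 MHz both map to 0.5 MHz.

98.5 MHz, 148 MHz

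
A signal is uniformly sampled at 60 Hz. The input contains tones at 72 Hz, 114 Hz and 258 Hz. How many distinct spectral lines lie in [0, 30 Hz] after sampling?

3

fs/2 = 30 Hz.
72 Hz mod fs = 12 Hz.
12 Hz ≤ fs/2 = 30 Hz, appears at 12 Hz.
114 Hz mod fs = 54 Hz.
54 Hz > fs/2 = 30 Hz, folds to fs − 54 Hz = 6 Hz.
258 Hz mod fs = 18 Hz.
18 Hz ≤ fs/2 = 30 Hz, appears at 18 Hz.
Distinct values: {6 Hz, 12 Hz, 18 Hz} → 3.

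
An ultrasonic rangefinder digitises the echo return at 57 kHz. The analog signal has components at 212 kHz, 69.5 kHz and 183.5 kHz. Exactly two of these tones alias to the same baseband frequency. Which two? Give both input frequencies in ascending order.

69.5 kHz, 183.5 kHz

fs/2 = 28.5 kHz.
212 kHz mod fs = 41 kHz.
41 kHz > fs/2 = 28.5 kHz, folds to fs − 41 kHz = 16 kHz.
69.5 kHz mod fs = 12.5 kHz.
12.5 kHz ≤ fs/2 = 28.5 kHz, appears at 12.5 kHz.
183.5 kHz mod fs = 12.5 kHz.
12.5 kHz ≤ fs/2 = 28.5 kHz, appears at 12.5 kHz.
69.5 kHz and 183.5 kHz both map to 12.5 kHz.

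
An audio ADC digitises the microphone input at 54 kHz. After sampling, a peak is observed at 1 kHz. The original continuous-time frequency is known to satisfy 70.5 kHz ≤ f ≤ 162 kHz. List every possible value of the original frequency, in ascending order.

107 kHz, 109 kHz, 161 kHz

Frequencies that alias to 1 kHz are k·fs ± 1 kHz for integer k ≥ 0.
k=0: 1 kHz.
k=1: 53 kHz, 55 kHz.
k=2: 107 kHz, 109 kHz.
k=3: 161 kHz, 163 kHz.
k=4: 215 kHz, 217 kHz.
Within [70.5 kHz, 162 kHz]: 107 kHz, 109 kHz, 161 kHz.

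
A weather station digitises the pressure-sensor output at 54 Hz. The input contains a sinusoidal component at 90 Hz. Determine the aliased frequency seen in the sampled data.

18 Hz

90 Hz mod fs = 36 Hz.
36 Hz > fs/2 = 27 Hz, folds to fs − 36 Hz = 18 Hz.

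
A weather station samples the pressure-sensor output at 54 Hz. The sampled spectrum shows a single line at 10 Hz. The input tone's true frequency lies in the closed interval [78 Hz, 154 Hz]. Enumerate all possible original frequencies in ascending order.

Frequencies that alias to 10 Hz are k·fs ± 10 Hz for integer k ≥ 0.
k=0: 10 Hz.
k=1: 44 Hz, 64 Hz.
k=2: 98 Hz, 118 Hz.
k=3: 152 Hz, 172 Hz.
k=4: 206 Hz, 226 Hz.
Within [78 Hz, 154 Hz]: 98 Hz, 118 Hz, 152 Hz.

98 Hz, 118 Hz, 152 Hz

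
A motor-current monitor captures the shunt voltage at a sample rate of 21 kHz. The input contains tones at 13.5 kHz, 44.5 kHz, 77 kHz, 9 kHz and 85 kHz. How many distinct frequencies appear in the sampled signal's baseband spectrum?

fs/2 = 10.5 kHz.
13.5 kHz > fs/2 = 10.5 kHz, folds to fs − 13.5 kHz = 7.5 kHz.
44.5 kHz mod fs = 2.5 kHz.
2.5 kHz ≤ fs/2 = 10.5 kHz, appears at 2.5 kHz.
77 kHz mod fs = 14 kHz.
14 kHz > fs/2 = 10.5 kHz, folds to fs − 14 kHz = 7 kHz.
9 kHz ≤ fs/2 = 10.5 kHz, passes unchanged.
85 kHz mod fs = 1 kHz.
1 kHz ≤ fs/2 = 10.5 kHz, appears at 1 kHz.
Distinct values: {1 kHz, 2.5 kHz, 7 kHz, 7.5 kHz, 9 kHz} → 5.

5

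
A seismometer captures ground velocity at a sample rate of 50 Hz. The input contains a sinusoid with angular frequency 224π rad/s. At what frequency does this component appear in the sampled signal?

ω = 224π rad/s → f = ω/(2π) = 112 Hz.
112 Hz mod fs = 12 Hz.
12 Hz ≤ fs/2 = 25 Hz, appears at 12 Hz.

12 Hz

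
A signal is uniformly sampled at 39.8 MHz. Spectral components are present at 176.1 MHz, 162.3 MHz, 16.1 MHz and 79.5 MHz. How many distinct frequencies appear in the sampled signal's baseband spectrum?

4

fs/2 = 19.9 MHz.
176.1 MHz mod fs = 16.9 MHz.
16.9 MHz ≤ fs/2 = 19.9 MHz, appears at 16.9 MHz.
162.3 MHz mod fs = 3.1 MHz.
3.1 MHz ≤ fs/2 = 19.9 MHz, appears at 3.1 MHz.
16.1 MHz ≤ fs/2 = 19.9 MHz, passes unchanged.
79.5 MHz mod fs = 39.7 MHz.
39.7 MHz > fs/2 = 19.9 MHz, folds to fs − 39.7 MHz = 0.1 MHz.
Distinct values: {0.1 MHz, 3.1 MHz, 16.1 MHz, 16.9 MHz} → 4.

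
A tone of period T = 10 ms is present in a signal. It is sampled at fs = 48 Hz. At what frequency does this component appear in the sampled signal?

T = 10 ms → f = 1/T = 100 Hz.
100 Hz mod fs = 4 Hz.
4 Hz ≤ fs/2 = 24 Hz, appears at 4 Hz.

4 Hz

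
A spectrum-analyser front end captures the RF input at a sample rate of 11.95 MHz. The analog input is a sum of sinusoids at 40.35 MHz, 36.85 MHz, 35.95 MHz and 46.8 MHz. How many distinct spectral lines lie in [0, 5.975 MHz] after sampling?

fs/2 = 5.975 MHz.
40.35 MHz mod fs = 4.5 MHz.
4.5 MHz ≤ fs/2 = 5.975 MHz, appears at 4.5 MHz.
36.85 MHz mod fs = 1 MHz.
1 MHz ≤ fs/2 = 5.975 MHz, appears at 1 MHz.
35.95 MHz mod fs = 0.1 MHz.
0.1 MHz ≤ fs/2 = 5.975 MHz, appears at 0.1 MHz.
46.8 MHz mod fs = 10.95 MHz.
10.95 MHz > fs/2 = 5.975 MHz, folds to fs − 10.95 MHz = 1 MHz.
Distinct values: {0.1 MHz, 1 MHz, 4.5 MHz} → 3.

3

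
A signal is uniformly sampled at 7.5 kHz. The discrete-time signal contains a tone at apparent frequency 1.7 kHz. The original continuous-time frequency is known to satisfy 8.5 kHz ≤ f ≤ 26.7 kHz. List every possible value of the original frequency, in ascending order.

9.2 kHz, 13.3 kHz, 16.7 kHz, 20.8 kHz, 24.2 kHz

Frequencies that alias to 1.7 kHz are k·fs ± 1.7 kHz for integer k ≥ 0.
k=0: 1.7 kHz.
k=1: 5.8 kHz, 9.2 kHz.
k=2: 13.3 kHz, 16.7 kHz.
k=3: 20.8 kHz, 24.2 kHz.
k=4: 28.3 kHz, 31.7 kHz.
Within [8.5 kHz, 26.7 kHz]: 9.2 kHz, 13.3 kHz, 16.7 kHz, 20.8 kHz, 24.2 kHz.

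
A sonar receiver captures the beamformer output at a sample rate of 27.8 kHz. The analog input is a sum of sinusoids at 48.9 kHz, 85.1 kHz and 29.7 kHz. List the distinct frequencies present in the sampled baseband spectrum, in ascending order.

1.7 kHz, 1.9 kHz, 6.7 kHz

fs/2 = 13.9 kHz.
48.9 kHz mod fs = 21.1 kHz.
21.1 kHz > fs/2 = 13.9 kHz, folds to fs − 21.1 kHz = 6.7 kHz.
85.1 kHz mod fs = 1.7 kHz.
1.7 kHz ≤ fs/2 = 13.9 kHz, appears at 1.7 kHz.
29.7 kHz mod fs = 1.9 kHz.
1.9 kHz ≤ fs/2 = 13.9 kHz, appears at 1.9 kHz.
Distinct values: {1.7 kHz, 1.9 kHz, 6.7 kHz}.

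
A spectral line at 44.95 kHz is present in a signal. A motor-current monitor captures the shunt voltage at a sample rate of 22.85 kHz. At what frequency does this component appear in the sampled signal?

44.95 kHz mod fs = 22.1 kHz.
22.1 kHz > fs/2 = 11.425 kHz, folds to fs − 22.1 kHz = 0.75 kHz.

0.75 kHz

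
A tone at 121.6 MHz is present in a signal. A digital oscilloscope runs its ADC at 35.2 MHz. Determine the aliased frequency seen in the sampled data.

121.6 MHz mod fs = 16 MHz.
16 MHz ≤ fs/2 = 17.6 MHz, appears at 16 MHz.

16 MHz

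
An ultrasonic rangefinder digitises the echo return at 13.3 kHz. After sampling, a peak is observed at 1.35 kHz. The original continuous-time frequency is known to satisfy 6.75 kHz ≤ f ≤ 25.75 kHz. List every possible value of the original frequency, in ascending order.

11.95 kHz, 14.65 kHz, 25.25 kHz

Frequencies that alias to 1.35 kHz are k·fs ± 1.35 kHz for integer k ≥ 0.
k=0: 1.35 kHz.
k=1: 11.95 kHz, 14.65 kHz.
k=2: 25.25 kHz, 27.95 kHz.
k=3: 38.55 kHz, 41.25 kHz.
Within [6.75 kHz, 25.75 kHz]: 11.95 kHz, 14.65 kHz, 25.25 kHz.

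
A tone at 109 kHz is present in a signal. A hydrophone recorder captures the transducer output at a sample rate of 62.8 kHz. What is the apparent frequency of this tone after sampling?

16.6 kHz

109 kHz mod fs = 46.2 kHz.
46.2 kHz > fs/2 = 31.4 kHz, folds to fs − 46.2 kHz = 16.6 kHz.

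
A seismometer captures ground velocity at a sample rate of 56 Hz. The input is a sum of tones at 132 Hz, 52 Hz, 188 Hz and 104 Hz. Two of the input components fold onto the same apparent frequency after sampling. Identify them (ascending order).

fs/2 = 28 Hz.
132 Hz mod fs = 20 Hz.
20 Hz ≤ fs/2 = 28 Hz, appears at 20 Hz.
52 Hz > fs/2 = 28 Hz, folds to fs − 52 Hz = 4 Hz.
188 Hz mod fs = 20 Hz.
20 Hz ≤ fs/2 = 28 Hz, appears at 20 Hz.
104 Hz mod fs = 48 Hz.
48 Hz > fs/2 = 28 Hz, folds to fs − 48 Hz = 8 Hz.
132 Hz and 188 Hz both map to 20 Hz.

132 Hz, 188 Hz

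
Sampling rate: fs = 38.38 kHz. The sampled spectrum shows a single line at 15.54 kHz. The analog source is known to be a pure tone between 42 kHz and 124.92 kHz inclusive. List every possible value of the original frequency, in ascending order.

53.92 kHz, 61.22 kHz, 92.3 kHz, 99.6 kHz

Frequencies that alias to 15.54 kHz are k·fs ± 15.54 kHz for integer k ≥ 0.
k=0: 15.54 kHz.
k=1: 22.84 kHz, 53.92 kHz.
k=2: 61.22 kHz, 92.3 kHz.
k=3: 99.6 kHz, 130.68 kHz.
k=4: 137.98 kHz, 169.06 kHz.
Within [42 kHz, 124.92 kHz]: 53.92 kHz, 61.22 kHz, 92.3 kHz, 99.6 kHz.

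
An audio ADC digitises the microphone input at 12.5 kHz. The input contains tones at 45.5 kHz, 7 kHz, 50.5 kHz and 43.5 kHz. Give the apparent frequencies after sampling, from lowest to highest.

0.5 kHz, 4.5 kHz, 5.5 kHz, 6 kHz

fs/2 = 6.25 kHz.
45.5 kHz mod fs = 8 kHz.
8 kHz > fs/2 = 6.25 kHz, folds to fs − 8 kHz = 4.5 kHz.
7 kHz > fs/2 = 6.25 kHz, folds to fs − 7 kHz = 5.5 kHz.
50.5 kHz mod fs = 0.5 kHz.
0.5 kHz ≤ fs/2 = 6.25 kHz, appears at 0.5 kHz.
43.5 kHz mod fs = 6 kHz.
6 kHz ≤ fs/2 = 6.25 kHz, appears at 6 kHz.
Distinct values: {0.5 kHz, 4.5 kHz, 5.5 kHz, 6 kHz}.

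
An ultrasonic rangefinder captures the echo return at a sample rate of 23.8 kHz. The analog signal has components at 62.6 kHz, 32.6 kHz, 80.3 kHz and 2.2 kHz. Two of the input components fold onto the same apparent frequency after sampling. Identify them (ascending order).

fs/2 = 11.9 kHz.
62.6 kHz mod fs = 15 kHz.
15 kHz > fs/2 = 11.9 kHz, folds to fs − 15 kHz = 8.8 kHz.
32.6 kHz mod fs = 8.8 kHz.
8.8 kHz ≤ fs/2 = 11.9 kHz, appears at 8.8 kHz.
80.3 kHz mod fs = 8.9 kHz.
8.9 kHz ≤ fs/2 = 11.9 kHz, appears at 8.9 kHz.
2.2 kHz ≤ fs/2 = 11.9 kHz, passes unchanged.
32.6 kHz and 62.6 kHz both map to 8.8 kHz.

32.6 kHz, 62.6 kHz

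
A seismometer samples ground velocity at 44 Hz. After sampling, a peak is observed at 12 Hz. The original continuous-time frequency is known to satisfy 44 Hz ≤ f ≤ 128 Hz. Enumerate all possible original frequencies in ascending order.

Frequencies that alias to 12 Hz are k·fs ± 12 Hz for integer k ≥ 0.
k=0: 12 Hz.
k=1: 32 Hz, 56 Hz.
k=2: 76 Hz, 100 Hz.
k=3: 120 Hz, 144 Hz.
k=4: 164 Hz, 188 Hz.
Within [44 Hz, 128 Hz]: 56 Hz, 76 Hz, 100 Hz, 120 Hz.

56 Hz, 76 Hz, 100 Hz, 120 Hz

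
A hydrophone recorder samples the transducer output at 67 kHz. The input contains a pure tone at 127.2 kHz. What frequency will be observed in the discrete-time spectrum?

6.8 kHz

127.2 kHz mod fs = 60.2 kHz.
60.2 kHz > fs/2 = 33.5 kHz, folds to fs − 60.2 kHz = 6.8 kHz.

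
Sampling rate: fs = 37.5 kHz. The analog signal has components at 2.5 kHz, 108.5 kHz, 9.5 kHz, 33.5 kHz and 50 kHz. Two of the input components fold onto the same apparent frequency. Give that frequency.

fs/2 = 18.75 kHz.
2.5 kHz ≤ fs/2 = 18.75 kHz, passes unchanged.
108.5 kHz mod fs = 33.5 kHz.
33.5 kHz > fs/2 = 18.75 kHz, folds to fs − 33.5 kHz = 4 kHz.
9.5 kHz ≤ fs/2 = 18.75 kHz, passes unchanged.
33.5 kHz > fs/2 = 18.75 kHz, folds to fs − 33.5 kHz = 4 kHz.
50 kHz mod fs = 12.5 kHz.
12.5 kHz ≤ fs/2 = 18.75 kHz, appears at 12.5 kHz.
33.5 kHz and 108.5 kHz both map to 4 kHz.

4 kHz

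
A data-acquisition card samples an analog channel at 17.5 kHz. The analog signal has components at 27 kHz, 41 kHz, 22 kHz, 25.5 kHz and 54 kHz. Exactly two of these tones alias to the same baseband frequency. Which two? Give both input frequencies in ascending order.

fs/2 = 8.75 kHz.
27 kHz mod fs = 9.5 kHz.
9.5 kHz > fs/2 = 8.75 kHz, folds to fs − 9.5 kHz = 8 kHz.
41 kHz mod fs = 6 kHz.
6 kHz ≤ fs/2 = 8.75 kHz, appears at 6 kHz.
22 kHz mod fs = 4.5 kHz.
4.5 kHz ≤ fs/2 = 8.75 kHz, appears at 4.5 kHz.
25.5 kHz mod fs = 8 kHz.
8 kHz ≤ fs/2 = 8.75 kHz, appears at 8 kHz.
54 kHz mod fs = 1.5 kHz.
1.5 kHz ≤ fs/2 = 8.75 kHz, appears at 1.5 kHz.
25.5 kHz and 27 kHz both map to 8 kHz.

25.5 kHz, 27 kHz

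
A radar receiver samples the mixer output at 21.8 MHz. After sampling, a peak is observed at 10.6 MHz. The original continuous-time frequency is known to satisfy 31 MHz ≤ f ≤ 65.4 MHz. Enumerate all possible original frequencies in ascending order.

32.4 MHz, 33 MHz, 54.2 MHz, 54.8 MHz

Frequencies that alias to 10.6 MHz are k·fs ± 10.6 MHz for integer k ≥ 0.
k=0: 10.6 MHz.
k=1: 11.2 MHz, 32.4 MHz.
k=2: 33 MHz, 54.2 MHz.
k=3: 54.8 MHz, 76 MHz.
k=4: 76.6 MHz, 97.8 MHz.
Within [31 MHz, 65.4 MHz]: 32.4 MHz, 33 MHz, 54.2 MHz, 54.8 MHz.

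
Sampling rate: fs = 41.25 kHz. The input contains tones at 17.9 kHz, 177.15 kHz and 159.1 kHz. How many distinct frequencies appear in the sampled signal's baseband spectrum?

fs/2 = 20.625 kHz.
17.9 kHz ≤ fs/2 = 20.625 kHz, passes unchanged.
177.15 kHz mod fs = 12.15 kHz.
12.15 kHz ≤ fs/2 = 20.625 kHz, appears at 12.15 kHz.
159.1 kHz mod fs = 35.35 kHz.
35.35 kHz > fs/2 = 20.625 kHz, folds to fs − 35.35 kHz = 5.9 kHz.
Distinct values: {5.9 kHz, 12.15 kHz, 17.9 kHz} → 3.

3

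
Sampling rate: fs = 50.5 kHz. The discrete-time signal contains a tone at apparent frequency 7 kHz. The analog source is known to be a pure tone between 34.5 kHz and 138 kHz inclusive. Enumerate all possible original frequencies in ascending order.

Frequencies that alias to 7 kHz are k·fs ± 7 kHz for integer k ≥ 0.
k=0: 7 kHz.
k=1: 43.5 kHz, 57.5 kHz.
k=2: 94 kHz, 108 kHz.
k=3: 144.5 kHz, 158.5 kHz.
Within [34.5 kHz, 138 kHz]: 43.5 kHz, 57.5 kHz, 94 kHz, 108 kHz.

43.5 kHz, 57.5 kHz, 94 kHz, 108 kHz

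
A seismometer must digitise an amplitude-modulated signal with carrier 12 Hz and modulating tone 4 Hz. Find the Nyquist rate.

AM sidebands sit at fc ± fm = 8 Hz and 16 Hz.
Highest-frequency component: 16 Hz.
Nyquist rate = 2 × 16 Hz = 32 Hz.

32 Hz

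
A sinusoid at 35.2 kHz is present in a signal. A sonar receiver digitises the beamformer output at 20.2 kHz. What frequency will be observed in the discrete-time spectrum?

35.2 kHz mod fs = 15 kHz.
15 kHz > fs/2 = 10.1 kHz, folds to fs − 15 kHz = 5.2 kHz.

5.2 kHz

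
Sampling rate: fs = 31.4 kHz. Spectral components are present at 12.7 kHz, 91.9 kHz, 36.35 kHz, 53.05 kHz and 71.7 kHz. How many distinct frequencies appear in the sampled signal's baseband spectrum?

5

fs/2 = 15.7 kHz.
12.7 kHz ≤ fs/2 = 15.7 kHz, passes unchanged.
91.9 kHz mod fs = 29.1 kHz.
29.1 kHz > fs/2 = 15.7 kHz, folds to fs − 29.1 kHz = 2.3 kHz.
36.35 kHz mod fs = 4.95 kHz.
4.95 kHz ≤ fs/2 = 15.7 kHz, appears at 4.95 kHz.
53.05 kHz mod fs = 21.65 kHz.
21.65 kHz > fs/2 = 15.7 kHz, folds to fs − 21.65 kHz = 9.75 kHz.
71.7 kHz mod fs = 8.9 kHz.
8.9 kHz ≤ fs/2 = 15.7 kHz, appears at 8.9 kHz.
Distinct values: {2.3 kHz, 4.95 kHz, 8.9 kHz, 9.75 kHz, 12.7 kHz} → 5.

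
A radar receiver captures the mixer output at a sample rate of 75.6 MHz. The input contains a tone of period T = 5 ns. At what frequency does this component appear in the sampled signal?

T = 5 ns → f = 1/T = 200 MHz.
200 MHz mod fs = 48.8 MHz.
48.8 MHz > fs/2 = 37.8 MHz, folds to fs − 48.8 MHz = 26.8 MHz.

26.8 MHz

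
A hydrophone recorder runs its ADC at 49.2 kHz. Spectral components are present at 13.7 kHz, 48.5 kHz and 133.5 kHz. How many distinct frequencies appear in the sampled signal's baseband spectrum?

3

fs/2 = 24.6 kHz.
13.7 kHz ≤ fs/2 = 24.6 kHz, passes unchanged.
48.5 kHz > fs/2 = 24.6 kHz, folds to fs − 48.5 kHz = 0.7 kHz.
133.5 kHz mod fs = 35.1 kHz.
35.1 kHz > fs/2 = 24.6 kHz, folds to fs − 35.1 kHz = 14.1 kHz.
Distinct values: {0.7 kHz, 13.7 kHz, 14.1 kHz} → 3.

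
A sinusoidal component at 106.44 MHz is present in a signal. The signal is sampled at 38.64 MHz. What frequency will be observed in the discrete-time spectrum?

9.48 MHz

106.44 MHz mod fs = 29.16 MHz.
29.16 MHz > fs/2 = 19.32 MHz, folds to fs − 29.16 MHz = 9.48 MHz.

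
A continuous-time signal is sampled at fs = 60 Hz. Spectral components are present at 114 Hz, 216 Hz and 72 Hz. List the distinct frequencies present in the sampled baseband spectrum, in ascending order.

fs/2 = 30 Hz.
114 Hz mod fs = 54 Hz.
54 Hz > fs/2 = 30 Hz, folds to fs − 54 Hz = 6 Hz.
216 Hz mod fs = 36 Hz.
36 Hz > fs/2 = 30 Hz, folds to fs − 36 Hz = 24 Hz.
72 Hz mod fs = 12 Hz.
12 Hz ≤ fs/2 = 30 Hz, appears at 12 Hz.
Distinct values: {6 Hz, 12 Hz, 24 Hz}.

6 Hz, 12 Hz, 24 Hz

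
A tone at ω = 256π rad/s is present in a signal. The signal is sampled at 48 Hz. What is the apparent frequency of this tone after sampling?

ω = 256π rad/s → f = ω/(2π) = 128 Hz.
128 Hz mod fs = 32 Hz.
32 Hz > fs/2 = 24 Hz, folds to fs − 32 Hz = 16 Hz.

16 Hz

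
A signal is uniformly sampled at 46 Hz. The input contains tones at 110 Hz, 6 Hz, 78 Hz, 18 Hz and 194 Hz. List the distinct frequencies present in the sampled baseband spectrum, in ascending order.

fs/2 = 23 Hz.
110 Hz mod fs = 18 Hz.
18 Hz ≤ fs/2 = 23 Hz, appears at 18 Hz.
6 Hz ≤ fs/2 = 23 Hz, passes unchanged.
78 Hz mod fs = 32 Hz.
32 Hz > fs/2 = 23 Hz, folds to fs − 32 Hz = 14 Hz.
18 Hz ≤ fs/2 = 23 Hz, passes unchanged.
194 Hz mod fs = 10 Hz.
10 Hz ≤ fs/2 = 23 Hz, appears at 10 Hz.
Distinct values: {6 Hz, 10 Hz, 14 Hz, 18 Hz}.

6 Hz, 10 Hz, 14 Hz, 18 Hz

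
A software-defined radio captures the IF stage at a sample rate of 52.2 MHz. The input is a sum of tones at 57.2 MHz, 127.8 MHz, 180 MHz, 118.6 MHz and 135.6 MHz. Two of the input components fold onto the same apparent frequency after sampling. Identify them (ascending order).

fs/2 = 26.1 MHz.
57.2 MHz mod fs = 5 MHz.
5 MHz ≤ fs/2 = 26.1 MHz, appears at 5 MHz.
127.8 MHz mod fs = 23.4 MHz.
23.4 MHz ≤ fs/2 = 26.1 MHz, appears at 23.4 MHz.
180 MHz mod fs = 23.4 MHz.
23.4 MHz ≤ fs/2 = 26.1 MHz, appears at 23.4 MHz.
118.6 MHz mod fs = 14.2 MHz.
14.2 MHz ≤ fs/2 = 26.1 MHz, appears at 14.2 MHz.
135.6 MHz mod fs = 31.2 MHz.
31.2 MHz > fs/2 = 26.1 MHz, folds to fs − 31.2 MHz = 21 MHz.
127.8 MHz and 180 MHz both map to 23.4 MHz.

127.8 MHz, 180 MHz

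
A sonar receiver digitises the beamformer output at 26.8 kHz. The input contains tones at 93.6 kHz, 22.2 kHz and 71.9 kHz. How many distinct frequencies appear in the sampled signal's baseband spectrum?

fs/2 = 13.4 kHz.
93.6 kHz mod fs = 13.2 kHz.
13.2 kHz ≤ fs/2 = 13.4 kHz, appears at 13.2 kHz.
22.2 kHz > fs/2 = 13.4 kHz, folds to fs − 22.2 kHz = 4.6 kHz.
71.9 kHz mod fs = 18.3 kHz.
18.3 kHz > fs/2 = 13.4 kHz, folds to fs − 18.3 kHz = 8.5 kHz.
Distinct values: {4.6 kHz, 8.5 kHz, 13.2 kHz} → 3.

3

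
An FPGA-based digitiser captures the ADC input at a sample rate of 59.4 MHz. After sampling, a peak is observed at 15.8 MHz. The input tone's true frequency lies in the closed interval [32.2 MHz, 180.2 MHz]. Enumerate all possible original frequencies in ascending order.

Frequencies that alias to 15.8 MHz are k·fs ± 15.8 MHz for integer k ≥ 0.
k=0: 15.8 MHz.
k=1: 43.6 MHz, 75.2 MHz.
k=2: 103 MHz, 134.6 MHz.
k=3: 162.4 MHz, 194 MHz.
k=4: 221.8 MHz, 253.4 MHz.
Within [32.2 MHz, 180.2 MHz]: 43.6 MHz, 75.2 MHz, 103 MHz, 134.6 MHz, 162.4 MHz.

43.6 MHz, 75.2 MHz, 103 MHz, 134.6 MHz, 162.4 MHz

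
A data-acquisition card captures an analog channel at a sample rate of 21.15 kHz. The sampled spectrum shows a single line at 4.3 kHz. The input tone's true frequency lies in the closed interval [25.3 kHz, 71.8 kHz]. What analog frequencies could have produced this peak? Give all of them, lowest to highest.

25.45 kHz, 38 kHz, 46.6 kHz, 59.15 kHz, 67.75 kHz

Frequencies that alias to 4.3 kHz are k·fs ± 4.3 kHz for integer k ≥ 0.
k=0: 4.3 kHz.
k=1: 16.85 kHz, 25.45 kHz.
k=2: 38 kHz, 46.6 kHz.
k=3: 59.15 kHz, 67.75 kHz.
k=4: 80.3 kHz, 88.9 kHz.
Within [25.3 kHz, 71.8 kHz]: 25.45 kHz, 38 kHz, 46.6 kHz, 59.15 kHz, 67.75 kHz.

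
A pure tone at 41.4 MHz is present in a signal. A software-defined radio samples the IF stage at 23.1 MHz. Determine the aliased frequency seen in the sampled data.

41.4 MHz mod fs = 18.3 MHz.
18.3 MHz > fs/2 = 11.55 MHz, folds to fs − 18.3 MHz = 4.8 MHz.

4.8 MHz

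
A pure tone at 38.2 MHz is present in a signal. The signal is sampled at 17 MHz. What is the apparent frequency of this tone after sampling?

4.2 MHz

38.2 MHz mod fs = 4.2 MHz.
4.2 MHz ≤ fs/2 = 8.5 MHz, appears at 4.2 MHz.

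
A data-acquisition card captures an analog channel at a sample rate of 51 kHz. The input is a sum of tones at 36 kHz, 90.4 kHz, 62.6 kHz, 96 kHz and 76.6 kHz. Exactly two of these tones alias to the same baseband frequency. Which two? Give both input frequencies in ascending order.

62.6 kHz, 90.4 kHz

fs/2 = 25.5 kHz.
36 kHz > fs/2 = 25.5 kHz, folds to fs − 36 kHz = 15 kHz.
90.4 kHz mod fs = 39.4 kHz.
39.4 kHz > fs/2 = 25.5 kHz, folds to fs − 39.4 kHz = 11.6 kHz.
62.6 kHz mod fs = 11.6 kHz.
11.6 kHz ≤ fs/2 = 25.5 kHz, appears at 11.6 kHz.
96 kHz mod fs = 45 kHz.
45 kHz > fs/2 = 25.5 kHz, folds to fs − 45 kHz = 6 kHz.
76.6 kHz mod fs = 25.6 kHz.
25.6 kHz > fs/2 = 25.5 kHz, folds to fs − 25.6 kHz = 25.4 kHz.
62.6 kHz and 90.4 kHz both map to 11.6 kHz.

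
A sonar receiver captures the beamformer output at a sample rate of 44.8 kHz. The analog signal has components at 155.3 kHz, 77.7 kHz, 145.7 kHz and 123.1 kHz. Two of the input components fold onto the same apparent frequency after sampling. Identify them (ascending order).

123.1 kHz, 145.7 kHz

fs/2 = 22.4 kHz.
155.3 kHz mod fs = 20.9 kHz.
20.9 kHz ≤ fs/2 = 22.4 kHz, appears at 20.9 kHz.
77.7 kHz mod fs = 32.9 kHz.
32.9 kHz > fs/2 = 22.4 kHz, folds to fs − 32.9 kHz = 11.9 kHz.
145.7 kHz mod fs = 11.3 kHz.
11.3 kHz ≤ fs/2 = 22.4 kHz, appears at 11.3 kHz.
123.1 kHz mod fs = 33.5 kHz.
33.5 kHz > fs/2 = 22.4 kHz, folds to fs − 33.5 kHz = 11.3 kHz.
123.1 kHz and 145.7 kHz both map to 11.3 kHz.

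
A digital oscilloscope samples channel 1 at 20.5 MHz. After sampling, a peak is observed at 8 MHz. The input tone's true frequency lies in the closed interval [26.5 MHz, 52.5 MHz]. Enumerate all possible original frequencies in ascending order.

28.5 MHz, 33 MHz, 49 MHz

Frequencies that alias to 8 MHz are k·fs ± 8 MHz for integer k ≥ 0.
k=0: 8 MHz.
k=1: 12.5 MHz, 28.5 MHz.
k=2: 33 MHz, 49 MHz.
k=3: 53.5 MHz, 69.5 MHz.
Within [26.5 MHz, 52.5 MHz]: 28.5 MHz, 33 MHz, 49 MHz.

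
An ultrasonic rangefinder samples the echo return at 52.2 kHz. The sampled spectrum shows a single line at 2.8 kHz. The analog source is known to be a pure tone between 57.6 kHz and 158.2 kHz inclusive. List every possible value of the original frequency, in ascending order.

101.6 kHz, 107.2 kHz, 153.8 kHz

Frequencies that alias to 2.8 kHz are k·fs ± 2.8 kHz for integer k ≥ 0.
k=0: 2.8 kHz.
k=1: 49.4 kHz, 55 kHz.
k=2: 101.6 kHz, 107.2 kHz.
k=3: 153.8 kHz, 159.4 kHz.
k=4: 206 kHz, 211.6 kHz.
Within [57.6 kHz, 158.2 kHz]: 101.6 kHz, 107.2 kHz, 153.8 kHz.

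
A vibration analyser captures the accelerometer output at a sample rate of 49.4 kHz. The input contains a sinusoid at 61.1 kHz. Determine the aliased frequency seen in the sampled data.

61.1 kHz mod fs = 11.7 kHz.
11.7 kHz ≤ fs/2 = 24.7 kHz, appears at 11.7 kHz.

11.7 kHz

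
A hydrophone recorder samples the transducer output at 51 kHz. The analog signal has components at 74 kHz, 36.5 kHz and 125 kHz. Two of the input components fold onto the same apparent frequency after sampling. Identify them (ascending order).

74 kHz, 125 kHz

fs/2 = 25.5 kHz.
74 kHz mod fs = 23 kHz.
23 kHz ≤ fs/2 = 25.5 kHz, appears at 23 kHz.
36.5 kHz > fs/2 = 25.5 kHz, folds to fs − 36.5 kHz = 14.5 kHz.
125 kHz mod fs = 23 kHz.
23 kHz ≤ fs/2 = 25.5 kHz, appears at 23 kHz.
74 kHz and 125 kHz both map to 23 kHz.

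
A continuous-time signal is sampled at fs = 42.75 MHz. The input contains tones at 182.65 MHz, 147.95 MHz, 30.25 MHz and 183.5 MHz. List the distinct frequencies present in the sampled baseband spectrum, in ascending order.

11.65 MHz, 12.5 MHz, 19.7 MHz

fs/2 = 21.375 MHz.
182.65 MHz mod fs = 11.65 MHz.
11.65 MHz ≤ fs/2 = 21.375 MHz, appears at 11.65 MHz.
147.95 MHz mod fs = 19.7 MHz.
19.7 MHz ≤ fs/2 = 21.375 MHz, appears at 19.7 MHz.
30.25 MHz > fs/2 = 21.375 MHz, folds to fs − 30.25 MHz = 12.5 MHz.
183.5 MHz mod fs = 12.5 MHz.
12.5 MHz ≤ fs/2 = 21.375 MHz, appears at 12.5 MHz.
Distinct values: {11.65 MHz, 12.5 MHz, 19.7 MHz}.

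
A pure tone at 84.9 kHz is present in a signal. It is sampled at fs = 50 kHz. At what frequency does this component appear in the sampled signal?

84.9 kHz mod fs = 34.9 kHz.
34.9 kHz > fs/2 = 25 kHz, folds to fs − 34.9 kHz = 15.1 kHz.

15.1 kHz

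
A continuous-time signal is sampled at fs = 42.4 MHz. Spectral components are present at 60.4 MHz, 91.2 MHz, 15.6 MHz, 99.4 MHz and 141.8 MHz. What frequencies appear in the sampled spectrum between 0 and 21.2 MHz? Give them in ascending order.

6.4 MHz, 14.6 MHz, 15.6 MHz, 18 MHz

fs/2 = 21.2 MHz.
60.4 MHz mod fs = 18 MHz.
18 MHz ≤ fs/2 = 21.2 MHz, appears at 18 MHz.
91.2 MHz mod fs = 6.4 MHz.
6.4 MHz ≤ fs/2 = 21.2 MHz, appears at 6.4 MHz.
15.6 MHz ≤ fs/2 = 21.2 MHz, passes unchanged.
99.4 MHz mod fs = 14.6 MHz.
14.6 MHz ≤ fs/2 = 21.2 MHz, appears at 14.6 MHz.
141.8 MHz mod fs = 14.6 MHz.
14.6 MHz ≤ fs/2 = 21.2 MHz, appears at 14.6 MHz.
Distinct values: {6.4 MHz, 14.6 MHz, 15.6 MHz, 18 MHz}.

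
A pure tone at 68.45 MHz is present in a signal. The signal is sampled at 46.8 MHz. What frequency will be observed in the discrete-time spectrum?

21.65 MHz

68.45 MHz mod fs = 21.65 MHz.
21.65 MHz ≤ fs/2 = 23.4 MHz, appears at 21.65 MHz.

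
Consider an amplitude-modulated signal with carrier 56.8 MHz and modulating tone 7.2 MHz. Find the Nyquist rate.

AM sidebands sit at fc ± fm = 49.6 MHz and 64 MHz.
Highest-frequency component: 64 MHz.
Nyquist rate = 2 × 64 MHz = 128 MHz.

128 MHz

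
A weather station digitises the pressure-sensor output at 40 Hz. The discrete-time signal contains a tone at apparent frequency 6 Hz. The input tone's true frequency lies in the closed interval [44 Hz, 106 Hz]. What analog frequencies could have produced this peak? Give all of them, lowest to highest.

46 Hz, 74 Hz, 86 Hz

Frequencies that alias to 6 Hz are k·fs ± 6 Hz for integer k ≥ 0.
k=0: 6 Hz.
k=1: 34 Hz, 46 Hz.
k=2: 74 Hz, 86 Hz.
k=3: 114 Hz, 126 Hz.
Within [44 Hz, 106 Hz]: 46 Hz, 74 Hz, 86 Hz.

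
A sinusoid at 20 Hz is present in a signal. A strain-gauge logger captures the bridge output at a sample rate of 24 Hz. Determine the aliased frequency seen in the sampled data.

4 Hz

20 Hz > fs/2 = 12 Hz, folds to fs − 20 Hz = 4 Hz.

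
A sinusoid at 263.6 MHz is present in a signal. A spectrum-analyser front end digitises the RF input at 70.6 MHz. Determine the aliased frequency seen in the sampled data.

18.8 MHz

263.6 MHz mod fs = 51.8 MHz.
51.8 MHz > fs/2 = 35.3 MHz, folds to fs − 51.8 MHz = 18.8 MHz.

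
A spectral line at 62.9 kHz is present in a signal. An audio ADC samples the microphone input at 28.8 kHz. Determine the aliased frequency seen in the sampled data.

62.9 kHz mod fs = 5.3 kHz.
5.3 kHz ≤ fs/2 = 14.4 kHz, appears at 5.3 kHz.

5.3 kHz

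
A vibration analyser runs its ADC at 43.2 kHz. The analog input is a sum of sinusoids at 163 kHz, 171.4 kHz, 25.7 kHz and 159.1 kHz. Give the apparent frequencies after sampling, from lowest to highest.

fs/2 = 21.6 kHz.
163 kHz mod fs = 33.4 kHz.
33.4 kHz > fs/2 = 21.6 kHz, folds to fs − 33.4 kHz = 9.8 kHz.
171.4 kHz mod fs = 41.8 kHz.
41.8 kHz > fs/2 = 21.6 kHz, folds to fs − 41.8 kHz = 1.4 kHz.
25.7 kHz > fs/2 = 21.6 kHz, folds to fs − 25.7 kHz = 17.5 kHz.
159.1 kHz mod fs = 29.5 kHz.
29.5 kHz > fs/2 = 21.6 kHz, folds to fs − 29.5 kHz = 13.7 kHz.
Distinct values: {1.4 kHz, 9.8 kHz, 13.7 kHz, 17.5 kHz}.

1.4 kHz, 9.8 kHz, 13.7 kHz, 17.5 kHz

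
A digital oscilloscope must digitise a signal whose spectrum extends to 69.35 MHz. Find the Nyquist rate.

Nyquist rate = 2 × 69.35 MHz = 138.7 MHz.

138.7 MHz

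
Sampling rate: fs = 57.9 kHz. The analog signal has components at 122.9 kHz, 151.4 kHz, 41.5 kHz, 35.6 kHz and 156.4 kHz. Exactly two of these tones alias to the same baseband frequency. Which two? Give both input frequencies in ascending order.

35.6 kHz, 151.4 kHz

fs/2 = 28.95 kHz.
122.9 kHz mod fs = 7.1 kHz.
7.1 kHz ≤ fs/2 = 28.95 kHz, appears at 7.1 kHz.
151.4 kHz mod fs = 35.6 kHz.
35.6 kHz > fs/2 = 28.95 kHz, folds to fs − 35.6 kHz = 22.3 kHz.
41.5 kHz > fs/2 = 28.95 kHz, folds to fs − 41.5 kHz = 16.4 kHz.
35.6 kHz > fs/2 = 28.95 kHz, folds to fs − 35.6 kHz = 22.3 kHz.
156.4 kHz mod fs = 40.6 kHz.
40.6 kHz > fs/2 = 28.95 kHz, folds to fs − 40.6 kHz = 17.3 kHz.
35.6 kHz and 151.4 kHz both map to 22.3 kHz.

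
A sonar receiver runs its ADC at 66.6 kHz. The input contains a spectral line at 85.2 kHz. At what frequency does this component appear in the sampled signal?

18.6 kHz

85.2 kHz mod fs = 18.6 kHz.
18.6 kHz ≤ fs/2 = 33.3 kHz, appears at 18.6 kHz.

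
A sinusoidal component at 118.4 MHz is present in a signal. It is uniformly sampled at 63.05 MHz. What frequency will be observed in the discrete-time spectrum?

118.4 MHz mod fs = 55.35 MHz.
55.35 MHz > fs/2 = 31.525 MHz, folds to fs − 55.35 MHz = 7.7 MHz.

7.7 MHz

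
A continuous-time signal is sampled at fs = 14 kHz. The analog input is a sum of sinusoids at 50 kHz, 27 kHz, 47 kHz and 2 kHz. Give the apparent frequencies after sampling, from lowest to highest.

fs/2 = 7 kHz.
50 kHz mod fs = 8 kHz.
8 kHz > fs/2 = 7 kHz, folds to fs − 8 kHz = 6 kHz.
27 kHz mod fs = 13 kHz.
13 kHz > fs/2 = 7 kHz, folds to fs − 13 kHz = 1 kHz.
47 kHz mod fs = 5 kHz.
5 kHz ≤ fs/2 = 7 kHz, appears at 5 kHz.
2 kHz ≤ fs/2 = 7 kHz, passes unchanged.
Distinct values: {1 kHz, 2 kHz, 5 kHz, 6 kHz}.

1 kHz, 2 kHz, 5 kHz, 6 kHz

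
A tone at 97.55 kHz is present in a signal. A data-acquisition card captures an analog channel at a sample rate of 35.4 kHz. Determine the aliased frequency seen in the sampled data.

97.55 kHz mod fs = 26.75 kHz.
26.75 kHz > fs/2 = 17.7 kHz, folds to fs − 26.75 kHz = 8.65 kHz.

8.65 kHz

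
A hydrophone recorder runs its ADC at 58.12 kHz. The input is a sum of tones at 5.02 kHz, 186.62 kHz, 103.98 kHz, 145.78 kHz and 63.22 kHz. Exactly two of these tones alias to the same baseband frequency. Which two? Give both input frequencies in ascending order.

fs/2 = 29.06 kHz.
5.02 kHz ≤ fs/2 = 29.06 kHz, passes unchanged.
186.62 kHz mod fs = 12.26 kHz.
12.26 kHz ≤ fs/2 = 29.06 kHz, appears at 12.26 kHz.
103.98 kHz mod fs = 45.86 kHz.
45.86 kHz > fs/2 = 29.06 kHz, folds to fs − 45.86 kHz = 12.26 kHz.
145.78 kHz mod fs = 29.54 kHz.
29.54 kHz > fs/2 = 29.06 kHz, folds to fs − 29.54 kHz = 28.58 kHz.
63.22 kHz mod fs = 5.1 kHz.
5.1 kHz ≤ fs/2 = 29.06 kHz, appears at 5.1 kHz.
103.98 kHz and 186.62 kHz both map to 12.26 kHz.

103.98 kHz, 186.62 kHz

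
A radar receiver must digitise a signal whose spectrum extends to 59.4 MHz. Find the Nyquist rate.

118.8 MHz

Nyquist rate = 2 × 59.4 MHz = 118.8 MHz.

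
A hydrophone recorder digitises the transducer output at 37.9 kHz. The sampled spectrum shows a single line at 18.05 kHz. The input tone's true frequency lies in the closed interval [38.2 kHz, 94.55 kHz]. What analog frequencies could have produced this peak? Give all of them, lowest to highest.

55.95 kHz, 57.75 kHz, 93.85 kHz

Frequencies that alias to 18.05 kHz are k·fs ± 18.05 kHz for integer k ≥ 0.
k=0: 18.05 kHz.
k=1: 19.85 kHz, 55.95 kHz.
k=2: 57.75 kHz, 93.85 kHz.
k=3: 95.65 kHz, 131.75 kHz.
Within [38.2 kHz, 94.55 kHz]: 55.95 kHz, 57.75 kHz, 93.85 kHz.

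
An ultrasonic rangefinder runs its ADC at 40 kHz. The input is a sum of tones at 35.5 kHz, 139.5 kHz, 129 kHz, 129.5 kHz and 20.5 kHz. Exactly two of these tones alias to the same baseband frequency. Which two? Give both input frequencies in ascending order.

20.5 kHz, 139.5 kHz

fs/2 = 20 kHz.
35.5 kHz > fs/2 = 20 kHz, folds to fs − 35.5 kHz = 4.5 kHz.
139.5 kHz mod fs = 19.5 kHz.
19.5 kHz ≤ fs/2 = 20 kHz, appears at 19.5 kHz.
129 kHz mod fs = 9 kHz.
9 kHz ≤ fs/2 = 20 kHz, appears at 9 kHz.
129.5 kHz mod fs = 9.5 kHz.
9.5 kHz ≤ fs/2 = 20 kHz, appears at 9.5 kHz.
20.5 kHz > fs/2 = 20 kHz, folds to fs − 20.5 kHz = 19.5 kHz.
20.5 kHz and 139.5 kHz both map to 19.5 kHz.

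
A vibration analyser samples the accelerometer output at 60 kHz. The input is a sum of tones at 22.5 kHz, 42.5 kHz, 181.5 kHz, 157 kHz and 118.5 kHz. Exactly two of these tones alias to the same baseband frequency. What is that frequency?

1.5 kHz

fs/2 = 30 kHz.
22.5 kHz ≤ fs/2 = 30 kHz, passes unchanged.
42.5 kHz > fs/2 = 30 kHz, folds to fs − 42.5 kHz = 17.5 kHz.
181.5 kHz mod fs = 1.5 kHz.
1.5 kHz ≤ fs/2 = 30 kHz, appears at 1.5 kHz.
157 kHz mod fs = 37 kHz.
37 kHz > fs/2 = 30 kHz, folds to fs − 37 kHz = 23 kHz.
118.5 kHz mod fs = 58.5 kHz.
58.5 kHz > fs/2 = 30 kHz, folds to fs − 58.5 kHz = 1.5 kHz.
118.5 kHz and 181.5 kHz both map to 1.5 kHz.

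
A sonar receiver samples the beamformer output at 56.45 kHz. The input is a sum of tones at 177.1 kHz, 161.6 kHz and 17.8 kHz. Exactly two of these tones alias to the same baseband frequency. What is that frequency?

fs/2 = 28.225 kHz.
177.1 kHz mod fs = 7.75 kHz.
7.75 kHz ≤ fs/2 = 28.225 kHz, appears at 7.75 kHz.
161.6 kHz mod fs = 48.7 kHz.
48.7 kHz > fs/2 = 28.225 kHz, folds to fs − 48.7 kHz = 7.75 kHz.
17.8 kHz ≤ fs/2 = 28.225 kHz, passes unchanged.
161.6 kHz and 177.1 kHz both map to 7.75 kHz.

7.75 kHz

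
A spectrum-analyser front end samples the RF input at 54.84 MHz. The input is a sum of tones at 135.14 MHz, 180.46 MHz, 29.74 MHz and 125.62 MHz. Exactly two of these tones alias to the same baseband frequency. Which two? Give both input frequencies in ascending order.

125.62 MHz, 180.46 MHz

fs/2 = 27.42 MHz.
135.14 MHz mod fs = 25.46 MHz.
25.46 MHz ≤ fs/2 = 27.42 MHz, appears at 25.46 MHz.
180.46 MHz mod fs = 15.94 MHz.
15.94 MHz ≤ fs/2 = 27.42 MHz, appears at 15.94 MHz.
29.74 MHz > fs/2 = 27.42 MHz, folds to fs − 29.74 MHz = 25.1 MHz.
125.62 MHz mod fs = 15.94 MHz.
15.94 MHz ≤ fs/2 = 27.42 MHz, appears at 15.94 MHz.
125.62 MHz and 180.46 MHz both map to 15.94 MHz.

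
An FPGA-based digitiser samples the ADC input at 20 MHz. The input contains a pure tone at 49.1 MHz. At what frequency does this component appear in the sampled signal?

9.1 MHz

49.1 MHz mod fs = 9.1 MHz.
9.1 MHz ≤ fs/2 = 10 MHz, appears at 9.1 MHz.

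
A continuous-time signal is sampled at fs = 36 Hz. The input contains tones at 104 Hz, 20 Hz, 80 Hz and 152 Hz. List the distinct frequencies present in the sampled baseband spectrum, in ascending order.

fs/2 = 18 Hz.
104 Hz mod fs = 32 Hz.
32 Hz > fs/2 = 18 Hz, folds to fs − 32 Hz = 4 Hz.
20 Hz > fs/2 = 18 Hz, folds to fs − 20 Hz = 16 Hz.
80 Hz mod fs = 8 Hz.
8 Hz ≤ fs/2 = 18 Hz, appears at 8 Hz.
152 Hz mod fs = 8 Hz.
8 Hz ≤ fs/2 = 18 Hz, appears at 8 Hz.
Distinct values: {4 Hz, 8 Hz, 16 Hz}.

4 Hz, 8 Hz, 16 Hz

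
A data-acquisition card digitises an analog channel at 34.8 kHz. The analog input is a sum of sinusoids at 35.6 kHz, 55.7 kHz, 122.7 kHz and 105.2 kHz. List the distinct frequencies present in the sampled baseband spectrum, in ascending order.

0.8 kHz, 13.9 kHz, 16.5 kHz

fs/2 = 17.4 kHz.
35.6 kHz mod fs = 0.8 kHz.
0.8 kHz ≤ fs/2 = 17.4 kHz, appears at 0.8 kHz.
55.7 kHz mod fs = 20.9 kHz.
20.9 kHz > fs/2 = 17.4 kHz, folds to fs − 20.9 kHz = 13.9 kHz.
122.7 kHz mod fs = 18.3 kHz.
18.3 kHz > fs/2 = 17.4 kHz, folds to fs − 18.3 kHz = 16.5 kHz.
105.2 kHz mod fs = 0.8 kHz.
0.8 kHz ≤ fs/2 = 17.4 kHz, appears at 0.8 kHz.
Distinct values: {0.8 kHz, 13.9 kHz, 16.5 kHz}.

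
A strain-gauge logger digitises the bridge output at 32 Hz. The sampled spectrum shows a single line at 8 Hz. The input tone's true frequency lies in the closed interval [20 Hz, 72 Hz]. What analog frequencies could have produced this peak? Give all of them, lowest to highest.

Frequencies that alias to 8 Hz are k·fs ± 8 Hz for integer k ≥ 0.
k=0: 8 Hz.
k=1: 24 Hz, 40 Hz.
k=2: 56 Hz, 72 Hz.
k=3: 88 Hz, 104 Hz.
Within [20 Hz, 72 Hz]: 24 Hz, 40 Hz, 56 Hz, 72 Hz.

24 Hz, 40 Hz, 56 Hz, 72 Hz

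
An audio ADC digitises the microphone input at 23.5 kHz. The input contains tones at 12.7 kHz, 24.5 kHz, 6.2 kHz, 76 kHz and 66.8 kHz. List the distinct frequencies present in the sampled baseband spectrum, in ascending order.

fs/2 = 11.75 kHz.
12.7 kHz > fs/2 = 11.75 kHz, folds to fs − 12.7 kHz = 10.8 kHz.
24.5 kHz mod fs = 1 kHz.
1 kHz ≤ fs/2 = 11.75 kHz, appears at 1 kHz.
6.2 kHz ≤ fs/2 = 11.75 kHz, passes unchanged.
76 kHz mod fs = 5.5 kHz.
5.5 kHz ≤ fs/2 = 11.75 kHz, appears at 5.5 kHz.
66.8 kHz mod fs = 19.8 kHz.
19.8 kHz > fs/2 = 11.75 kHz, folds to fs − 19.8 kHz = 3.7 kHz.
Distinct values: {1 kHz, 3.7 kHz, 5.5 kHz, 6.2 kHz, 10.8 kHz}.

1 kHz, 3.7 kHz, 5.5 kHz, 6.2 kHz, 10.8 kHz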